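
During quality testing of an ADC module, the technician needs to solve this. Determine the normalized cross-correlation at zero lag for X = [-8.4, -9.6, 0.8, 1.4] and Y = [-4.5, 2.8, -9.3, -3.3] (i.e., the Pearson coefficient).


Pearson correlation coefficient (population):
r = cov(X,Y) / (std(X) * std(Y))
Mean X = -3.95, Mean Y = -3.575
Cov(X,Y) = -14.40625
Std(X) = 5.072228, Std(Y) = 4.31125
r = -0.6588

-0.6588


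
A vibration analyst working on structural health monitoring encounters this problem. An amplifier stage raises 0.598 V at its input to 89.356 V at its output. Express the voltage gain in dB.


Voltage gain in dB:
G = 20 * log10(Vout / Vin)
  = 20 * log10(89.356 / 0.598)
  = 20 * log10(149.424749)
  = 20 * 2.174423
  = 43.49 dB

43.49 dB


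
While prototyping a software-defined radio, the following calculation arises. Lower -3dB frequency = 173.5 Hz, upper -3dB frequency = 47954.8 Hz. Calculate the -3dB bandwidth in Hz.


Bandwidth is the difference of -3dB frequencies:
BW = f_high - f_low
   = 47954.8 - 173.5
   = 47781.3 Hz

47781.3 Hz


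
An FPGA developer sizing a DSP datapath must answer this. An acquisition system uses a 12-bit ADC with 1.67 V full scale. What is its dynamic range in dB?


Dynamic range from full-scale to LSB:
V_min = V_max / 2^bits = 1.67 / 2^12
DR = 20 * log10(V_max / V_min)
   = 20 * log10(2^12)
   = 20 * 12 * log10(2)
   = 72.25 dB

72.25 dB


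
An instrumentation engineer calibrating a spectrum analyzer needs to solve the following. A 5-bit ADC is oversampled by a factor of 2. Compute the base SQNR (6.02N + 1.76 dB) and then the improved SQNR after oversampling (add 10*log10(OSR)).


Step 1 — baseline SQNR at Nyquist:
SQNR_base = 6.02*N + 1.76
          = 6.02*5 + 1.76
          = 31.86 dB

Step 2 — oversampling processing gain:
G = 10*log10(OSR) = 10*log10(2) = 3.01 dB

Step 3 — total:
SQNR_total = 31.86 + 3.01 = 34.87 dB

Base SQNR = 31.86 dB; oversampled SQNR = 34.87 dB


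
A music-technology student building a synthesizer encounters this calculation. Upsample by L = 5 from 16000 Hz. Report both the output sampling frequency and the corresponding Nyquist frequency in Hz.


Step 1 — output sample rate after interpolation by L:
fs_out = L * fs_in = 5 * 16000 = 80000 Hz

Step 2 — Nyquist frequency of the output stream:
f_Nyq = fs_out / 2 = 80000 / 2 = 40000.0 Hz

fs_out = 80000 Hz; f_Nyquist = 40000.0 Hz


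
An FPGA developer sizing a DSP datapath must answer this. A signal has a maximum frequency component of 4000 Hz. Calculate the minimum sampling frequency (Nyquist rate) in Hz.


The Nyquist rate is twice the maximum frequency component.
fs_min = 2 * fmax
      = 2 * 4000
      = 8000 Hz

8000


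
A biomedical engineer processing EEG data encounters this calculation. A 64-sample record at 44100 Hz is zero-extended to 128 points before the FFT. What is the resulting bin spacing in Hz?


Frequency resolution after zero-padding:
N_padded = 64 * 2 = 128
df = fs / N_padded
   = 44100 / 128
   = 344.5312 Hz

344.5312 Hz


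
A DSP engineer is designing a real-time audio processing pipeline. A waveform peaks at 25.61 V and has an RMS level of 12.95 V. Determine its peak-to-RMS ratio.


Crest factor is the ratio of peak to RMS:
CF = V_peak / V_rms
   = 25.61 / 12.95
   = 1.9776

1.9776


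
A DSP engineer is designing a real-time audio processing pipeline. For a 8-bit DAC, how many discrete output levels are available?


Number of quantization levels = 2^N
= 2^8
= 256

256


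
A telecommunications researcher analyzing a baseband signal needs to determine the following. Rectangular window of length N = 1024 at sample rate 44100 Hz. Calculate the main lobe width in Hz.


Main lobe width for a rectangular window:
Width = 2 * fs / N
      = 2 * 44100 / 1024
      = 88200 / 1024
      = 86.133 Hz

86.133 Hz


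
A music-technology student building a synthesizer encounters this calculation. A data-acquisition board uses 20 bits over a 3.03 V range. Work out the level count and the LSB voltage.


Step 1 — number of quantization levels:
L = 2^N = 2^20 = 1048576

Step 2 — LSB step size:
delta = Vfs / L
      = 3.03 / 1048576
      = 2.89e-06 V

Levels = 1048576; step size = 2.89e-06 V


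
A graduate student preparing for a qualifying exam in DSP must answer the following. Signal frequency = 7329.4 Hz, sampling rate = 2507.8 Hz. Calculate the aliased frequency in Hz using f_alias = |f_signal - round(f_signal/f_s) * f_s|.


Compute the nearest integer multiple of fs to the signal:
n = round(7329.4 / 2507.8) = 3
f_alias = |7329.4 - 3 * 2507.8|
        = |7329.4 - 7523.4|
        = 194.0 Hz

194.0


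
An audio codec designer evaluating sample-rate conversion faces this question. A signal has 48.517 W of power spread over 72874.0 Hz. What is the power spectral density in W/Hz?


Power spectral density:
PSD = P / BW
    = 48.517 / 72874.0
    = 0.00066577 W/Hz

0.00066577 W/Hz


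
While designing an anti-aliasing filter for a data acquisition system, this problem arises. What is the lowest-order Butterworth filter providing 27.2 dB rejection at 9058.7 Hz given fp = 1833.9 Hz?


Butterworth filter order formula:
n = log10(10^(A/10) - 1) / (2 * log10(f_stop/f_pass))
10^(27.2/10) - 1 = 523.8075
f_stop/f_pass = 9058.7 / 1833.9 = 4.9396
n = 1.9599 -> ceil = 2

2


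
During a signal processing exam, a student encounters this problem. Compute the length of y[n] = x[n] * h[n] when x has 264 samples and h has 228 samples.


Linear convolution output length:
L = N + M - 1
  = 264 + 228 - 1
  = 491 samples

491


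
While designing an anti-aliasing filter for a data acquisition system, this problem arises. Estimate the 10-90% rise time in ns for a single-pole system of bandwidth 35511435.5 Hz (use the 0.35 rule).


Rise time from bandwidth relationship:
tr = 0.35 / BW
   = 0.35 / 35511435.5
   = 9.855980055e-09 s
   = 9.856 ns

9.856 ns


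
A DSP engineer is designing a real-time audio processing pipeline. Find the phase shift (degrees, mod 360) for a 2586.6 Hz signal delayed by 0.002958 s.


Phase shift from frequency and time delay:
phi = 360 * f * t_delay
    = 360 * 2586.6 * 0.002958
    = 2754.42 degrees
    mod 360 = 234.42 degrees

234.42 degrees


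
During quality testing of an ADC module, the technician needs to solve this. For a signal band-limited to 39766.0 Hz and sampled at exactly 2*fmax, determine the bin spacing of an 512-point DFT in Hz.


Step 1 — Nyquist sampling rate:
fs = 2 * fmax = 2 * 39766.0 = 79532.0 Hz

Step 2 — DFT bin spacing:
df = fs / N = 79532.0 / 512 = 155.3359 Hz

155.3359 Hz


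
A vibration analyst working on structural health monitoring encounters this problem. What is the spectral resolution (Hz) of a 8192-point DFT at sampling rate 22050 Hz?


DFT frequency resolution:
df = fs / N
   = 22050 / 8192
   = 2.6917 Hz

2.6917 Hz


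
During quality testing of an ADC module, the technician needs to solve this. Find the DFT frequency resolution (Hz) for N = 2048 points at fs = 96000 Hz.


DFT frequency resolution:
df = fs / N
   = 96000 / 2048
   = 46.875 Hz

46.875 Hz


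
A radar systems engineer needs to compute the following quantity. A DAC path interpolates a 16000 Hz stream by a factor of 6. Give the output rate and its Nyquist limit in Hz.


Step 1 — output sample rate after interpolation by L:
fs_out = L * fs_in = 6 * 16000 = 96000 Hz

Step 2 — Nyquist frequency of the output stream:
f_Nyq = fs_out / 2 = 96000 / 2 = 48000.0 Hz

fs_out = 96000 Hz; f_Nyquist = 48000.0 Hz


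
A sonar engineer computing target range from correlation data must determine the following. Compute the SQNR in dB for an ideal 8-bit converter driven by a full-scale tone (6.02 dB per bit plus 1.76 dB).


Theoretical SNR for a full-scale sinusoid:
SNR = 6.02 * N + 1.76
    = 6.02 * 8 + 1.76
    = 48.16 + 1.76
    = 49.92 dB

49.92 dB


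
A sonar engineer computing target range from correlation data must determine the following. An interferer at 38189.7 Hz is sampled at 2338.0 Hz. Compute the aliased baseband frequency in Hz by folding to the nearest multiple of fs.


Compute the nearest integer multiple of fs to the signal:
n = round(38189.7 / 2338.0) = 16
f_alias = |38189.7 - 16 * 2338.0|
        = |38189.7 - 37408.0|
        = 781.7 Hz

781.7


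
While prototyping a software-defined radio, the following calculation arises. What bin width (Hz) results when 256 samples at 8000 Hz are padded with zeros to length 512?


Frequency resolution after zero-padding:
N_padded = 256 * 2 = 512
df = fs / N_padded
   = 8000 / 512
   = 15.625 Hz

15.625 Hz


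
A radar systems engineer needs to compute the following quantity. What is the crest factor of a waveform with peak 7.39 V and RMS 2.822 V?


Crest factor is the ratio of peak to RMS:
CF = V_peak / V_rms
   = 7.39 / 2.822
   = 2.6187

2.6187


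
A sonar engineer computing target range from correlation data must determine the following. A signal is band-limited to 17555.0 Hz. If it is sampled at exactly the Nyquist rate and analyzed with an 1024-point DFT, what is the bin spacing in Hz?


Step 1 — Nyquist sampling rate:
fs = 2 * fmax = 2 * 17555.0 = 35110.0 Hz

Step 2 — DFT bin spacing:
df = fs / N = 35110.0 / 1024 = 34.2871 Hz

34.2871 Hz


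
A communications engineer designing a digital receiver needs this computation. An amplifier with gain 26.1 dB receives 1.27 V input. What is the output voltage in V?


Output voltage from dB gain:
V_out = V_in * 10^(gain_dB / 20)
      = 1.27 * 10^(26.1 / 20)
      = 1.27 * 20.183664
      = 25.6333 V

25.6333 V


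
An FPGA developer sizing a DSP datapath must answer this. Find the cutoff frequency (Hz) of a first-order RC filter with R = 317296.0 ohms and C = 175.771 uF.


Cutoff frequency of a first-order RC filter:
fc = 1 / (2 * pi * R * C)
C = 175.771 uF = 0.000175771 F
fc = 1 / (2 * pi * 317296.0 * 0.000175771)
   = 1 / 350.42226230949
   = 0.002854 Hz

0.002854 Hz


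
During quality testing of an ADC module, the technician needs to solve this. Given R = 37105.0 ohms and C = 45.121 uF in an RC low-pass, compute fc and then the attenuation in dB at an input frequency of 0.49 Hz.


Step 1 — cutoff frequency:
fc = 1 / (2*pi*R*C)
C = 45.121 uF = 4.5121e-05 F
fc = 1 / (2*pi*37105.0*4.5121e-05)
   = 0.0950624 Hz

Step 2 — magnitude at f = 0.49 Hz:
|H(f)| = 1 / sqrt(1 + (f/fc)^2)
f/fc = 0.49 / 0.0950624 = 5.154509
|H| = 1 / sqrt(1 + 26.568963) = 0.1904539
|H|_dB = 20*log10(0.1904539) = -14.4 dB

fc = 0.0950624 Hz; |H(0.49 Hz)| = -14.4 dB


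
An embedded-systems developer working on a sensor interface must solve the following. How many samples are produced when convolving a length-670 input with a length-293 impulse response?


Linear convolution output length:
L = N + M - 1
  = 670 + 293 - 1
  = 962 samples

962


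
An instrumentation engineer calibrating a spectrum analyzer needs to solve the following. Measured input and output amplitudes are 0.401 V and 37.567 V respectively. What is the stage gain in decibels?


Voltage gain in dB:
G = 20 * log10(Vout / Vin)
  = 20 * log10(37.567 / 0.401)
  = 20 * log10(93.683292)
  = 20 * 1.971662
  = 39.43 dB

39.43 dB


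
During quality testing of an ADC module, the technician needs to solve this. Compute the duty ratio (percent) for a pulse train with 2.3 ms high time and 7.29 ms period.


Duty cycle as a percentage:
DC = (t_on / T) * 100
   = (2.3 / 7.29) * 100
   = 0.315501 * 100
   = 31.55 %

31.55 %


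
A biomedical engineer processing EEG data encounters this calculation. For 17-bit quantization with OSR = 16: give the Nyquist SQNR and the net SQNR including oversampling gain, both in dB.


Step 1 — baseline SQNR at Nyquist:
SQNR_base = 6.02*N + 1.76
          = 6.02*17 + 1.76
          = 104.1 dB

Step 2 — oversampling processing gain:
G = 10*log10(OSR) = 10*log10(16) = 12.04 dB

Step 3 — total:
SQNR_total = 104.1 + 12.04 = 116.14 dB

Base SQNR = 104.1 dB; oversampled SQNR = 116.14 dB


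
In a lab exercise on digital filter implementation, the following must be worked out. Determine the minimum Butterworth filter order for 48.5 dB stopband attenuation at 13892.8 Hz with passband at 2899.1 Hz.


Butterworth filter order formula:
n = log10(10^(A/10) - 1) / (2 * log10(f_stop/f_pass))
10^(48.5/10) - 1 = 70793.5784
f_stop/f_pass = 13892.8 / 2899.1 = 4.7921
n = 3.5634 -> ceil = 4

4


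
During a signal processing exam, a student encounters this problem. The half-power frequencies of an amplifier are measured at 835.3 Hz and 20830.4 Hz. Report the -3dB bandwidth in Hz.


Bandwidth is the difference of -3dB frequencies:
BW = f_high - f_low
   = 20830.4 - 835.3
   = 19995.1 Hz

19995.1 Hz


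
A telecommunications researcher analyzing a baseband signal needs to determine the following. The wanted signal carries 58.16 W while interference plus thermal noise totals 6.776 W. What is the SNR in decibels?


SNR in decibels:
SNR = 10 * log10(Ps / Pn)
    = 10 * log10(58.16 / 6.776)
    = 10 * log10(8.5832)
    = 10 * 0.9337
    = 9.34 dB

9.34 dB


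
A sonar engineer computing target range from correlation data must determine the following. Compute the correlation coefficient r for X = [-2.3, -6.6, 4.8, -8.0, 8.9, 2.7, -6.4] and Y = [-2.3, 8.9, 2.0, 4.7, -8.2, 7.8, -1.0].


Pearson correlation coefficient (population):
r = cov(X,Y) / (std(X) * std(Y))
Mean X = -0.9857, Mean Y = 1.7
Cov(X,Y) = -16.462857
Std(X) = 6.053907, Std(Y) = 5.598979
r = -0.4857

-0.4857


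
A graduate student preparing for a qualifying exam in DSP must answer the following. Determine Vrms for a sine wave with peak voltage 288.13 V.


RMS voltage for a sinusoidal waveform:
V_rms = V_peak / sqrt(2)
      = 288.13 / 1.414214
      = 203.739 V

203.739 V


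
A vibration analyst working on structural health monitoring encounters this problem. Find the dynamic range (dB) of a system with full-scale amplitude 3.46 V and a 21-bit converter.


Dynamic range from full-scale to LSB:
V_min = V_max / 2^bits = 3.46 / 2^21
DR = 20 * log10(V_max / V_min)
   = 20 * log10(2^21)
   = 20 * 21 * log10(2)
   = 126.43 dB

126.43 dB


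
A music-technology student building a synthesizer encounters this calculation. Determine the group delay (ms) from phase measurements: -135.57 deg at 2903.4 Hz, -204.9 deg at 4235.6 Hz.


Group delay from phase difference:
tau = -d(phi)/d(omega)
d(phi) = -69.33 deg = -1.210037 rad
d(omega) = 2*pi*(4235.6 - 2903.4) = 8370.4595 rad/s
tau = -(-1.210037) / 8370.4595
    = 0.1446 ms

0.1446 ms


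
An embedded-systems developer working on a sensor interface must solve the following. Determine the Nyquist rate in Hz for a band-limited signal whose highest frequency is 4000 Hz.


The Nyquist rate is twice the maximum frequency component.
fs_min = 2 * fmax
      = 2 * 4000
      = 8000 Hz

8000


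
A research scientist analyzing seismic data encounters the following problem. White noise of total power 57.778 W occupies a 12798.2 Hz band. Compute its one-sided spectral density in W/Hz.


Power spectral density:
PSD = P / BW
    = 57.778 / 12798.2
    = 0.00451454 W/Hz

0.00451454 W/Hz


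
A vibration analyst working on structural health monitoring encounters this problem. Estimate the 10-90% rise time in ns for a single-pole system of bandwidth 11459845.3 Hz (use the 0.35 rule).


Rise time from bandwidth relationship:
tr = 0.35 / BW
   = 0.35 / 11459845.3
   = 3.05414245e-08 s
   = 30.5414 ns

30.5414 ns


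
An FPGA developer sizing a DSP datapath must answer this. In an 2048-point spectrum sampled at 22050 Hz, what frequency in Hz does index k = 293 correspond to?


Frequency of DFT bin k:
f_k = k * fs / N
    = 293 * 22050 / 2048
    = 6460650 / 2048
    = 3154.614 Hz

3154.614 Hz


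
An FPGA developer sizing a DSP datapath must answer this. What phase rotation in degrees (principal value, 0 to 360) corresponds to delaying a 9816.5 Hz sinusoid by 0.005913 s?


Phase shift from frequency and time delay:
phi = 360 * f * t_delay
    = 360 * 9816.5 * 0.005913
    = 20896.19 degrees
    mod 360 = 16.19 degrees

16.19 degrees


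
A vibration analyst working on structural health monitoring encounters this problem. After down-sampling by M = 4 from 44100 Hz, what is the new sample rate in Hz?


Decimation reduces the sample rate:
fs_out = fs_in / M
       = 44100 / 4
       = 11025.0 Hz

11025.0 Hz


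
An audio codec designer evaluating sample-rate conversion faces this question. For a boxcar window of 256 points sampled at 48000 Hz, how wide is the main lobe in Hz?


Main lobe width for a rectangular window:
Width = 2 * fs / N
      = 2 * 48000 / 256
      = 96000 / 256
      = 375.0 Hz

375.0 Hz


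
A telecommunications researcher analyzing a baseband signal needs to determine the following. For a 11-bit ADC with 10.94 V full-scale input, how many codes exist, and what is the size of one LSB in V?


Step 1 — number of quantization levels:
L = 2^N = 2^11 = 2048

Step 2 — LSB step size:
delta = Vfs / L
      = 10.94 / 2048
      = 0.0053418 V

Levels = 2048; step size = 0.0053418 V


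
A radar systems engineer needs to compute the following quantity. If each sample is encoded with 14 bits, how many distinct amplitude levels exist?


Number of quantization levels = 2^N
= 2^14
= 16384

16384


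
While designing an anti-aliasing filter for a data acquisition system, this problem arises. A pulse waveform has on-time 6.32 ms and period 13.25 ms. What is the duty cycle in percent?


Duty cycle as a percentage:
DC = (t_on / T) * 100
   = (6.32 / 13.25) * 100
   = 0.476981 * 100
   = 47.7 %

47.7 %


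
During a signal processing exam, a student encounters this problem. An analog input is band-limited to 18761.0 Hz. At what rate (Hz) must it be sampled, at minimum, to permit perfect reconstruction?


The Nyquist rate is twice the maximum frequency component.
fs_min = 2 * fmax
      = 2 * 18761.0
      = 37522.0 Hz

37522.0


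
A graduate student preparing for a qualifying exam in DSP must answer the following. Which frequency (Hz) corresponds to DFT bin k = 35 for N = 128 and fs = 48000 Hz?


Frequency of DFT bin k:
f_k = k * fs / N
    = 35 * 48000 / 128
    = 1680000 / 128
    = 13125.0 Hz

13125.0 Hz


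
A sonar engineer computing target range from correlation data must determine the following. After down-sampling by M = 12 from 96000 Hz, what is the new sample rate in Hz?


Decimation reduces the sample rate:
fs_out = fs_in / M
       = 96000 / 12
       = 8000.0 Hz

8000.0 Hz


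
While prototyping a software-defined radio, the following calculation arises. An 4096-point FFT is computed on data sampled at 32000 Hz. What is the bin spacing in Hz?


DFT frequency resolution:
df = fs / N
   = 32000 / 4096
   = 7.8125 Hz

7.8125 Hz


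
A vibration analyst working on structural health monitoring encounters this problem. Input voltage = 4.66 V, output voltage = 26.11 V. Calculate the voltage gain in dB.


Voltage gain in dB:
G = 20 * log10(Vout / Vin)
  = 20 * log10(26.11 / 4.66)
  = 20 * log10(5.603004)
  = 20 * 0.748421
  = 14.97 dB

14.97 dB


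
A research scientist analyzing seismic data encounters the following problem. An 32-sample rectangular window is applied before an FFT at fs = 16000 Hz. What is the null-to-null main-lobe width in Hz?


Main lobe width for a rectangular window:
Width = 2 * fs / N
      = 2 * 16000 / 32
      = 32000 / 32
      = 1000.0 Hz

1000.0 Hz


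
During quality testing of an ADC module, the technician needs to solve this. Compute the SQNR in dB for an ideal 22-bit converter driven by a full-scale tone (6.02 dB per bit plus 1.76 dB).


Theoretical SNR for a full-scale sinusoid:
SNR = 6.02 * N + 1.76
    = 6.02 * 22 + 1.76
    = 132.44 + 1.76
    = 134.2 dB

134.2 dB


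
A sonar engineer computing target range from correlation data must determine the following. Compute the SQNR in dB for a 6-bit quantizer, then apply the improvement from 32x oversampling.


Step 1 — baseline SQNR at Nyquist:
SQNR_base = 6.02*N + 1.76
          = 6.02*6 + 1.76
          = 37.88 dB

Step 2 — oversampling processing gain:
G = 10*log10(OSR) = 10*log10(32) = 15.05 dB

Step 3 — total:
SQNR_total = 37.88 + 15.05 = 52.93 dB

Base SQNR = 37.88 dB; oversampled SQNR = 52.93 dB


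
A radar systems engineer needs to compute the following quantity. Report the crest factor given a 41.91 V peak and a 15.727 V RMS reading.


Crest factor is the ratio of peak to RMS:
CF = V_peak / V_rms
   = 41.91 / 15.727
   = 2.6648

2.6648


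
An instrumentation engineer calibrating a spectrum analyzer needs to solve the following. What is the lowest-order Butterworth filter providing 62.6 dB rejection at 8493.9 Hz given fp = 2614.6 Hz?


Butterworth filter order formula:
n = log10(10^(A/10) - 1) / (2 * log10(f_stop/f_pass))
10^(62.6/10) - 1 = 1819699.8586
f_stop/f_pass = 8493.9 / 2614.6 = 3.2486
n = 6.1168 -> ceil = 7

7


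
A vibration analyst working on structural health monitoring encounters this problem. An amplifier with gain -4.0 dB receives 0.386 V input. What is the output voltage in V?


Output voltage from dB gain:
V_out = V_in * 10^(gain_dB / 20)
      = 0.386 * 10^(-4.0 / 20)
      = 0.386 * 0.630957
      = 0.2435 V

0.2435 V


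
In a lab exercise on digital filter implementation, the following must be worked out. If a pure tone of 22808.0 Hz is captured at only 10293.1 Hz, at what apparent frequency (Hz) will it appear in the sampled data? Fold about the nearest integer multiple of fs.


Compute the nearest integer multiple of fs to the signal:
n = round(22808.0 / 10293.1) = 2
f_alias = |22808.0 - 2 * 10293.1|
        = |22808.0 - 20586.2|
        = 2221.8 Hz

2221.8


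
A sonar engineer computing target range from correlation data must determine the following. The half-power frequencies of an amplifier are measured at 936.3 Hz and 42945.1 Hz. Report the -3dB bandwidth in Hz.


Bandwidth is the difference of -3dB frequencies:
BW = f_high - f_low
   = 42945.1 - 936.3
   = 42008.8 Hz

42008.8 Hz


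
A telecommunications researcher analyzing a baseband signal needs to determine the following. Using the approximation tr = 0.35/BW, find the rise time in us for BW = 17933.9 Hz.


Rise time from bandwidth relationship:
tr = 0.35 / BW
   = 0.35 / 17933.9
   = 1.951611194e-05 s
   = 19.5161 us

19.5161 us


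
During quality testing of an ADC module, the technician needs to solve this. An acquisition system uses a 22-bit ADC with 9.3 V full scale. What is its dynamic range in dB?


Dynamic range from full-scale to LSB:
V_min = V_max / 2^bits = 9.3 / 2^22
DR = 20 * log10(V_max / V_min)
   = 20 * log10(2^22)
   = 20 * 22 * log10(2)
   = 132.45 dB

132.45 dB


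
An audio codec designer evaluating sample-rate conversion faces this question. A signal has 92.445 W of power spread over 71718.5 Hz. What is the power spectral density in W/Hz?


Power spectral density:
PSD = P / BW
    = 92.445 / 71718.5
    = 0.001289 W/Hz

0.001289 W/Hz


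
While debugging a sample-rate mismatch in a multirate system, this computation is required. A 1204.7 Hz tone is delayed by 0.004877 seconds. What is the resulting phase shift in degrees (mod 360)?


Phase shift from frequency and time delay:
phi = 360 * f * t_delay
    = 360 * 1204.7 * 0.004877
    = 2115.12 degrees
    mod 360 = 315.12 degrees

315.12 degrees


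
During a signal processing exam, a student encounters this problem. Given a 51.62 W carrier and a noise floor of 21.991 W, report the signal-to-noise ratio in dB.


SNR in decibels:
SNR = 10 * log10(Ps / Pn)
    = 10 * log10(51.62 / 21.991)
    = 10 * log10(2.3473)
    = 10 * 0.3706
    = 3.71 dB

3.71 dB


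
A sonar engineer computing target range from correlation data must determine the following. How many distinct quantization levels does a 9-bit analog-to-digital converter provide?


Number of quantization levels = 2^N
= 2^9
= 512

512


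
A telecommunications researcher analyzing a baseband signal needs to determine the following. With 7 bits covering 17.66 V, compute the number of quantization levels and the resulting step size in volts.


Step 1 — number of quantization levels:
L = 2^N = 2^7 = 128

Step 2 — LSB step size:
delta = Vfs / L
      = 17.66 / 128
      = 0.13796875 V

Levels = 128; step size = 0.13796875 V


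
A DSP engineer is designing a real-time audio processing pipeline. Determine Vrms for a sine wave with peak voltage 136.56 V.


RMS voltage for a sinusoidal waveform:
V_rms = V_peak / sqrt(2)
      = 136.56 / 1.414214
      = 96.563 V

96.563 V


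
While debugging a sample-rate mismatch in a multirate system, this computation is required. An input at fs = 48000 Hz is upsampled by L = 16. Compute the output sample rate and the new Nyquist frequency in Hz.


Step 1 — output sample rate after interpolation by L:
fs_out = L * fs_in = 16 * 48000 = 768000 Hz

Step 2 — Nyquist frequency of the output stream:
f_Nyq = fs_out / 2 = 768000 / 2 = 384000.0 Hz

fs_out = 768000 Hz; f_Nyquist = 384000.0 Hz


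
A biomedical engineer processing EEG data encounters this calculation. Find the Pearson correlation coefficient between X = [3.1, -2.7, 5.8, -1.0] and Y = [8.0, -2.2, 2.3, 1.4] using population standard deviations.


Pearson correlation coefficient (population):
r = cov(X,Y) / (std(X) * std(Y))
Mean X = 1.3, Mean Y = 2.375
Cov(X,Y) = 7.5825
Std(X) = 3.345893, Std(Y) = 3.658125
r = 0.6195

0.6195


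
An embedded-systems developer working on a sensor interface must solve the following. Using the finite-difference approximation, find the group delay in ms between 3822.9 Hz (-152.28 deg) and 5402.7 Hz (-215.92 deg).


Group delay from phase difference:
tau = -d(phi)/d(omega)
d(phi) = -63.64 deg = -1.110728 rad
d(omega) = 2*pi*(5402.7 - 3822.9) = 9926.1761 rad/s
tau = -(-1.110728) / 9926.1761
    = 0.1119 ms

0.1119 ms


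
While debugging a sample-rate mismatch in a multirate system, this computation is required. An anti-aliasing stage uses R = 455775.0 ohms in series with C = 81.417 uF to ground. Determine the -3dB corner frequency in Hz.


Cutoff frequency of a first-order RC filter:
fc = 1 / (2 * pi * R * C)
C = 81.417 uF = 8.1417e-05 F
fc = 1 / (2 * pi * 455775.0 * 8.1417e-05)
   = 1 / 233.15539218643
   = 0.004289 Hz

0.004289 Hz


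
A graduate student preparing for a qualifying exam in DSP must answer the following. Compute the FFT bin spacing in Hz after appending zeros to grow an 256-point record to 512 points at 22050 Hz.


Frequency resolution after zero-padding:
N_padded = 256 * 2 = 512
df = fs / N_padded
   = 22050 / 512
   = 43.0664 Hz

43.0664 Hz


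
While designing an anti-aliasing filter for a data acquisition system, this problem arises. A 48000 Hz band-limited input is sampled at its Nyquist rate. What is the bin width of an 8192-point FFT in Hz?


Step 1 — Nyquist sampling rate:
fs = 2 * fmax = 2 * 48000 = 96000 Hz

Step 2 — DFT bin spacing:
df = fs / N = 96000 / 8192 = 11.7188 Hz

11.7188 Hz


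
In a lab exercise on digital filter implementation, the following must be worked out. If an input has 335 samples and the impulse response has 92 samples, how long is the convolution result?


Linear convolution output length:
L = N + M - 1
  = 335 + 92 - 1
  = 426 samples

426


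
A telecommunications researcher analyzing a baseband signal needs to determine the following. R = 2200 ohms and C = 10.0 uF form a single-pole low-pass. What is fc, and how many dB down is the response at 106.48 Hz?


Step 1 — cutoff frequency:
fc = 1 / (2*pi*R*C)
C = 10.0 uF = 1e-05 F
fc = 1 / (2*pi*2200*1e-05)
   = 7.23432 Hz

Step 2 — magnitude at f = 106.48 Hz:
|H(f)| = 1 / sqrt(1 + (f/fc)^2)
f/fc = 106.48 / 7.23432 = 14.71873
|H| = 1 / sqrt(1 + 216.641013) = 0.0677844
|H|_dB = 20*log10(0.0677844) = -23.38 dB

fc = 7.23432 Hz; |H(106.48 Hz)| = -23.38 dB


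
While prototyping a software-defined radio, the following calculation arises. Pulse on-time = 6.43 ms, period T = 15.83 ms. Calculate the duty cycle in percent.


Duty cycle as a percentage:
DC = (t_on / T) * 100
   = (6.43 / 15.83) * 100
   = 0.406191 * 100
   = 40.62 %

40.62 %


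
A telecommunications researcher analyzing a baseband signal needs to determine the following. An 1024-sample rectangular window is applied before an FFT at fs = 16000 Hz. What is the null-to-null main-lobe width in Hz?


Main lobe width for a rectangular window:
Width = 2 * fs / N
      = 2 * 16000 / 1024
      = 32000 / 1024
      = 31.25 Hz

31.25 Hz


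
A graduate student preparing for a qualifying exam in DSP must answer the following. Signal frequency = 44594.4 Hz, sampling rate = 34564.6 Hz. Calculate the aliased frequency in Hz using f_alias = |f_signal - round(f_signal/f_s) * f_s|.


Compute the nearest integer multiple of fs to the signal:
n = round(44594.4 / 34564.6) = 1
f_alias = |44594.4 - 1 * 34564.6|
        = |44594.4 - 34564.6|
        = 10029.8 Hz

10029.8


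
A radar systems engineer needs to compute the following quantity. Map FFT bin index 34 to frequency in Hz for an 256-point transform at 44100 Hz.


Frequency of DFT bin k:
f_k = k * fs / N
    = 34 * 44100 / 256
    = 1499400 / 256
    = 5857.031 Hz

5857.031 Hz


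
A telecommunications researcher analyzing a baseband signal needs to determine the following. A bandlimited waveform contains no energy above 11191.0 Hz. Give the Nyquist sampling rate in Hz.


The Nyquist rate is twice the maximum frequency component.
fs_min = 2 * fmax
      = 2 * 11191.0
      = 22382.0 Hz

22382.0


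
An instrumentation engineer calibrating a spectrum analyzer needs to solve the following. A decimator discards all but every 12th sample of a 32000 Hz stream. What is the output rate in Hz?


Decimation reduces the sample rate:
fs_out = fs_in / M
       = 32000 / 12
       = 2666.6667 Hz

2666.6667 Hz


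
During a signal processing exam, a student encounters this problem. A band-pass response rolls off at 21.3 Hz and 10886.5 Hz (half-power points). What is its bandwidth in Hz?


Bandwidth is the difference of -3dB frequencies:
BW = f_high - f_low
   = 10886.5 - 21.3
   = 10865.2 Hz

10865.2 Hz


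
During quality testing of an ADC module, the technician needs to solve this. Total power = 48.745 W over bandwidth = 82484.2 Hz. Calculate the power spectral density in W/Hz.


Power spectral density:
PSD = P / BW
    = 48.745 / 82484.2
    = 0.00059096 W/Hz

0.00059096 W/Hz


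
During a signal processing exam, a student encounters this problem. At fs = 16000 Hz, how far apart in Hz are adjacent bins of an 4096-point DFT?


DFT frequency resolution:
df = fs / N
   = 16000 / 4096
   = 3.9062 Hz

3.9062 Hz


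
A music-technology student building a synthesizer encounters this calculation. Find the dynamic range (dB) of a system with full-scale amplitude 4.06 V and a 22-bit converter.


Dynamic range from full-scale to LSB:
V_min = V_max / 2^bits = 4.06 / 2^22
DR = 20 * log10(V_max / V_min)
   = 20 * log10(2^22)
   = 20 * 22 * log10(2)
   = 132.45 dB

132.45 dB


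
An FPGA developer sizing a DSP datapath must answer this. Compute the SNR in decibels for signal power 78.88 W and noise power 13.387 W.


SNR in decibels:
SNR = 10 * log10(Ps / Pn)
    = 10 * log10(78.88 / 13.387)
    = 10 * log10(5.8923)
    = 10 * 0.7703
    = 7.7 dB

7.7 dB


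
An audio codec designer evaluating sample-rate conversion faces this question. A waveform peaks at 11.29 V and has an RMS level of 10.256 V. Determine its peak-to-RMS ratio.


Crest factor is the ratio of peak to RMS:
CF = V_peak / V_rms
   = 11.29 / 10.256
   = 1.1008

1.1008


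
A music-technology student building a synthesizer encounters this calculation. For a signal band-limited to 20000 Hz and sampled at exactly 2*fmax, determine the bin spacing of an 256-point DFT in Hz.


Step 1 — Nyquist sampling rate:
fs = 2 * fmax = 2 * 20000 = 40000 Hz

Step 2 — DFT bin spacing:
df = fs / N = 40000 / 256 = 156.25 Hz

156.25 Hz


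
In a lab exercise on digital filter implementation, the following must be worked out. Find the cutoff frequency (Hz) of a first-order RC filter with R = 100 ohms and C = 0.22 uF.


Cutoff frequency of a first-order RC filter:
fc = 1 / (2 * pi * R * C)
C = 0.22 uF = 2.2e-07 F
fc = 1 / (2 * pi * 100 * 2.2e-07)
   = 1 / 0.00013823007675795
   = 7234.315595 Hz

7234.315595 Hz


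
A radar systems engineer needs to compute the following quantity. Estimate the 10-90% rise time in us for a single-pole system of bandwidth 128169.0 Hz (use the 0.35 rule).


Rise time from bandwidth relationship:
tr = 0.35 / BW
   = 0.35 / 128169.0
   = 2.730769531e-06 s
   = 2.7308 us

2.7308 us


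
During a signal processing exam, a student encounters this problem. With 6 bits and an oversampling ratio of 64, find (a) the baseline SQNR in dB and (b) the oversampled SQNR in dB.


Step 1 — baseline SQNR at Nyquist:
SQNR_base = 6.02*N + 1.76
          = 6.02*6 + 1.76
          = 37.88 dB

Step 2 — oversampling processing gain:
G = 10*log10(OSR) = 10*log10(64) = 18.06 dB

Step 3 — total:
SQNR_total = 37.88 + 18.06 = 55.94 dB

Base SQNR = 37.88 dB; oversampled SQNR = 55.94 dB


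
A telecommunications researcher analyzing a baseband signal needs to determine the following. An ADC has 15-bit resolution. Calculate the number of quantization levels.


Number of quantization levels = 2^N
= 2^15
= 32768

32768


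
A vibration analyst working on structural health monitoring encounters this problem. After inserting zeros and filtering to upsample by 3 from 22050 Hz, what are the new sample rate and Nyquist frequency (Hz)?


Step 1 — output sample rate after interpolation by L:
fs_out = L * fs_in = 3 * 22050 = 66150 Hz

Step 2 — Nyquist frequency of the output stream:
f_Nyq = fs_out / 2 = 66150 / 2 = 33075.0 Hz

fs_out = 66150 Hz; f_Nyquist = 33075.0 Hz


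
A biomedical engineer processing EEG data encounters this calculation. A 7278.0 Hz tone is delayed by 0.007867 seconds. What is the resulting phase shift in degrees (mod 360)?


Phase shift from frequency and time delay:
phi = 360 * f * t_delay
    = 360 * 7278.0 * 0.007867
    = 20612.17 degrees
    mod 360 = 92.17 degrees

92.17 degrees


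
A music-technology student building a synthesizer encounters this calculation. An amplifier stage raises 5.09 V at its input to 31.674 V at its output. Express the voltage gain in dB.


Voltage gain in dB:
G = 20 * log10(Vout / Vin)
  = 20 * log10(31.674 / 5.09)
  = 20 * log10(6.22279)
  = 20 * 0.793985
  = 15.88 dB

15.88 dB


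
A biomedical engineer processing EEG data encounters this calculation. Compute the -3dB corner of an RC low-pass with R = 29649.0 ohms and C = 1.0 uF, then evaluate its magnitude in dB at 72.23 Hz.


Step 1 — cutoff frequency:
fc = 1 / (2*pi*R*C)
C = 1.0 uF = 1e-06 F
fc = 1 / (2*pi*29649.0*1e-06)
   = 5.36797 Hz

Step 2 — magnitude at f = 72.23 Hz:
|H(f)| = 1 / sqrt(1 + (f/fc)^2)
f/fc = 72.23 / 5.36797 = 13.455738
|H| = 1 / sqrt(1 + 181.056885) = 0.0741134
|H|_dB = 20*log10(0.0741134) = -22.6 dB

fc = 5.36797 Hz; |H(72.23 Hz)| = -22.6 dB


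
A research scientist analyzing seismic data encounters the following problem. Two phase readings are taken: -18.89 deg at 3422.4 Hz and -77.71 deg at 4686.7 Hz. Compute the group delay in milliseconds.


Group delay from phase difference:
tau = -d(phi)/d(omega)
d(phi) = -58.82 deg = -1.026603 rad
d(omega) = 2*pi*(4686.7 - 3422.4) = 7943.8312 rad/s
tau = -(-1.026603) / 7943.8312
    = 0.1292 ms

0.1292 ms


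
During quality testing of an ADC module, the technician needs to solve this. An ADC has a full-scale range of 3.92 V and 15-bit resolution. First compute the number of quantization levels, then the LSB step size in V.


Step 1 — number of quantization levels:
L = 2^N = 2^15 = 32768

Step 2 — LSB step size:
delta = Vfs / L
      = 3.92 / 32768
      = 0.00011963 V

Levels = 32768; step size = 0.00011963 V


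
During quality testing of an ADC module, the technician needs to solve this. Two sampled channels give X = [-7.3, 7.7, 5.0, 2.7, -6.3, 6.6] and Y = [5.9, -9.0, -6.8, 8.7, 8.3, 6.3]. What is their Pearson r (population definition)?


Pearson correlation coefficient (population):
r = cov(X,Y) / (std(X) * std(Y))
Mean X = 1.4, Mean Y = 2.2333
Cov(X,Y) = -25.391667
Std(X) = 6.004998, Std(Y) = 7.261696
r = -0.5823

-0.5823


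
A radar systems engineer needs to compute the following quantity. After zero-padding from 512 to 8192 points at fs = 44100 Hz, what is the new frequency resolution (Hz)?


Frequency resolution after zero-padding:
N_padded = 512 * 16 = 8192
df = fs / N_padded
   = 44100 / 8192
   = 5.3833 Hz

5.3833 Hz


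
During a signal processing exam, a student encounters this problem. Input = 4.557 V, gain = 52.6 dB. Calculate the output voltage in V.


Output voltage from dB gain:
V_out = V_in * 10^(gain_dB / 20)
      = 4.557 * 10^(52.6 / 20)
      = 4.557 * 426.579519
      = 1943.9229 V

1943.9229 V


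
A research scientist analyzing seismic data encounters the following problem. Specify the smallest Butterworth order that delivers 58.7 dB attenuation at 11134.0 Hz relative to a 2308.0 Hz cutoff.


Butterworth filter order formula:
n = log10(10^(A/10) - 1) / (2 * log10(f_stop/f_pass))
10^(58.7/10) - 1 = 741309.2413
f_stop/f_pass = 11134.0 / 2308.0 = 4.8241
n = 4.2946 -> ceil = 5

5


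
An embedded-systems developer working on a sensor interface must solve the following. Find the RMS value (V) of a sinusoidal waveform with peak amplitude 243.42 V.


RMS voltage for a sinusoidal waveform:
V_rms = V_peak / sqrt(2)
      = 243.42 / 1.414214
      = 172.124 V

172.124 V


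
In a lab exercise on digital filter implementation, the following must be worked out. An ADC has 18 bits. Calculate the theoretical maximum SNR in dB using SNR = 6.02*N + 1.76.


Theoretical SNR for a full-scale sinusoid:
SNR = 6.02 * N + 1.76
    = 6.02 * 18 + 1.76
    = 108.36 + 1.76
    = 110.12 dB

110.12 dB


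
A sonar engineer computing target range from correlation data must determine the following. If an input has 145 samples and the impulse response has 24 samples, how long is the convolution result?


Linear convolution output length:
L = N + M - 1
  = 145 + 24 - 1
  = 168 samples

168


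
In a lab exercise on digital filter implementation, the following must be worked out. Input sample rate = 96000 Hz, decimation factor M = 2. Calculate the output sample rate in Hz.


Decimation reduces the sample rate:
fs_out = fs_in / M
       = 96000 / 2
       = 48000.0 Hz

48000.0 Hz


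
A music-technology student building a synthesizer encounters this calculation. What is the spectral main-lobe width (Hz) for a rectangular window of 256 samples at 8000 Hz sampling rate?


Main lobe width for a rectangular window:
Width = 2 * fs / N
      = 2 * 8000 / 256
      = 16000 / 256
      = 62.5 Hz

62.5 Hz


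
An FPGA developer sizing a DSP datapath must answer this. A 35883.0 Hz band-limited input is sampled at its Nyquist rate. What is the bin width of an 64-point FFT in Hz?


Step 1 — Nyquist sampling rate:
fs = 2 * fmax = 2 * 35883.0 = 71766.0 Hz

Step 2 — DFT bin spacing:
df = fs / N = 71766.0 / 64 = 1121.3438 Hz

1121.3438 Hz


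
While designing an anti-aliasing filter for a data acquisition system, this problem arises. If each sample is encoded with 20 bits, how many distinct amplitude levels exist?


Number of quantization levels = 2^N
= 2^20
= 1048576

1048576


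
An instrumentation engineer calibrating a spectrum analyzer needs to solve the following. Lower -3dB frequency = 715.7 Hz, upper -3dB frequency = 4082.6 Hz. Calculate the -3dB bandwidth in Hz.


Bandwidth is the difference of -3dB frequencies:
BW = f_high - f_low
   = 4082.6 - 715.7
   = 3366.9 Hz

3366.9 Hz
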